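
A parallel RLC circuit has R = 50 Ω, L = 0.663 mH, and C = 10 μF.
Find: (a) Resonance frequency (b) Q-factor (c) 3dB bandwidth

Step 1 — Resonance: ω₀ = 1/√(LC) = 1/√(0.000663·1e-05) = 1.228e+04 rad/s.
Step 2 — f₀ = ω₀/(2π) = 1955 Hz.
Step 3 — Parallel Q: Q = R/(ω₀L) = 50/(1.228e+04·0.000663) = 6.141.
Step 4 — Bandwidth: Δω = ω₀/Q = 2000 rad/s; BW = Δω/(2π) = 318.3 Hz.

(a) f₀ = 1955 Hz  (b) Q = 6.141  (c) BW = 318.3 Hz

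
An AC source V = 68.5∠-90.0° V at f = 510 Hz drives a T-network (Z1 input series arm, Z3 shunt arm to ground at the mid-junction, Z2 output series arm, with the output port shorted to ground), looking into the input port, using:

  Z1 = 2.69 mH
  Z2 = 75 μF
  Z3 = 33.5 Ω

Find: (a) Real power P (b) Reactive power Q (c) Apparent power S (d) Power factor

Step 1 — Angular frequency: ω = 2π·f = 2π·510 = 3204 rad/s.
Step 2 — Component impedances:
  Z1: Z = jωL = j·3204·0.00269 = 0 + j8.62 Ω
  Z2: Z = 1/(jωC) = -j/(ω·C) = 0 - j4.161 Ω
  Z3: Z = R = 33.5 Ω
Step 3 — With the output port shorted to ground, the output series arm Z2 runs from the junction to ground; the shunt arm Z3 also runs from the junction to ground. They appear in parallel: Z3 || Z2 = 0.509 - j4.098 Ω.
Step 4 — Series with input arm Z1: Z_in = Z1 + (Z3 || Z2) = 0.509 + j4.522 Ω = 4.551∠83.6° Ω.
Step 5 — Source phasor: V = 68.5∠-90.0° V = 0 - j68.5 V.
Step 6 — Current: I = V / Z = -14.96 - j1.683 A = 15.05∠-173.6° A.
Step 7 — Complex power: S = V·I* = 115.3 + j1025 VA.
Step 8 — Real power: P = Re(S) = 115.3 W.
Step 9 — Reactive power: Q = Im(S) = 1025 VAR.
Step 10 — Apparent power: |S| = 1031 VA.
Step 11 — Power factor: PF = P/|S| = 0.1118 (lagging).

(a) P = 115.3 W  (b) Q = 1025 VAR  (c) S = 1031 VA  (d) PF = 0.1118 (lagging)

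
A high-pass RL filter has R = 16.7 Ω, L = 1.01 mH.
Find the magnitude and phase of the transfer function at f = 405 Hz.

Step 1 — Angular frequency: ω = 2π·405 = 2545 rad/s.
Step 2 — Transfer function: H(jω) = jωL/(R + jωL).
Step 3 — Numerator jωL = j·2.57; denominator R + jωL = 16.7 + j2.57.
Step 4 — H = 0.02314 + j0.1503.
Step 5 — Magnitude: |H| = 0.1521 (-16.4 dB); phase: φ = 81.3°.

|H| = 0.1521 (-16.4 dB), φ = 81.3°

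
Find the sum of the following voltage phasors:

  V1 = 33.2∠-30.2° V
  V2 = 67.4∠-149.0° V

Step 1 — Convert each phasor to rectangular form:
  V1 = 33.2·(cos(-30.2°) + j·sin(-30.2°)) = 28.69 - j16.7 V
  V2 = 67.4·(cos(-149.0°) + j·sin(-149.0°)) = -57.77 - j34.71 V
Step 2 — Sum components: V_total = -29.08 - j51.41 V.
Step 3 — Convert to polar: |V_total| = 59.07 V, ∠V_total = -119.5°.

V_total = 59.07∠-119.5° V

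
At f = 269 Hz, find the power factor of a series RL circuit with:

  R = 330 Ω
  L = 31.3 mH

Step 1 — Angular frequency: ω = 2π·f = 2π·269 = 1690 rad/s.
Step 2 — Component impedances:
  R: Z = R = 330 Ω
  L: Z = jωL = j·1690·0.0313 = 0 + j52.9 Ω
Step 3 — Series combination: Z_total = R + L = 330 + j52.9 Ω = 334.2∠9.1° Ω.
Step 4 — Power factor: PF = cos(φ) = Re(Z)/|Z| = 330/334.2 = 0.9874.
Step 5 — Type: Im(Z) = 52.9 ⇒ lagging (phase φ = 9.1°).

PF = 0.9874 (lagging, φ = 9.1°)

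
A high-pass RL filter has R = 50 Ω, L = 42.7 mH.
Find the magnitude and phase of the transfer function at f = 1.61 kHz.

Step 1 — Angular frequency: ω = 2π·1610 = 1.012e+04 rad/s.
Step 2 — Transfer function: H(jω) = jωL/(R + jωL).
Step 3 — Numerator jωL = j·432; denominator R + jωL = 50 + j432.
Step 4 — H = 0.9868 + j0.1142.
Step 5 — Magnitude: |H| = 0.9934 (-0.1 dB); phase: φ = 6.6°.

|H| = 0.9934 (-0.1 dB), φ = 6.6°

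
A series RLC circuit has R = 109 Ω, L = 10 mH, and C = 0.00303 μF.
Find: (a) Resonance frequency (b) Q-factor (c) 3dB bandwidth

Step 1 — Resonance condition Im(Z)=0 gives ω₀ = 1/√(LC).
Step 2 — ω₀ = 1/√(0.01·3.03e-09) = 1.817e+05 rad/s.
Step 3 — f₀ = ω₀/(2π) = 2.891e+04 Hz.
Step 4 — Series Q: Q = ω₀L/R = 1.817e+05·0.01/109 = 16.67.
Step 5 — 3dB bandwidth: Δω = ω₀/Q = 1.09e+04 rad/s; BW = Δω/(2π) = 1735 Hz.

(a) f₀ = 2.891e+04 Hz  (b) Q = 16.67  (c) BW = 1735 Hz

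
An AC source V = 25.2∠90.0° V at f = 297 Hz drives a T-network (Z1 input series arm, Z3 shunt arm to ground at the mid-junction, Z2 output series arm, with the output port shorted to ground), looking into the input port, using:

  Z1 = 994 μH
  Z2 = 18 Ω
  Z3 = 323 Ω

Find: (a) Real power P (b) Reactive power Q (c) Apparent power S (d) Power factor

Step 1 — Angular frequency: ω = 2π·f = 2π·297 = 1866 rad/s.
Step 2 — Component impedances:
  Z1: Z = jωL = j·1866·0.000994 = 0 + j1.855 Ω
  Z2: Z = R = 18 Ω
  Z3: Z = R = 323 Ω
Step 3 — With the output port shorted to ground, the output series arm Z2 runs from the junction to ground; the shunt arm Z3 also runs from the junction to ground. They appear in parallel: Z3 || Z2 = 17.05 Ω.
Step 4 — Series with input arm Z1: Z_in = Z1 + (Z3 || Z2) = 17.05 + j1.855 Ω = 17.15∠6.2° Ω.
Step 5 — Source phasor: V = 25.2∠90.0° V = 0 + j25.2 V.
Step 6 — Current: I = V / Z = 0.1589 + j1.461 A = 1.469∠83.8° A.
Step 7 — Complex power: S = V·I* = 36.81 + j4.005 VA.
Step 8 — Real power: P = Re(S) = 36.81 W.
Step 9 — Reactive power: Q = Im(S) = 4.005 VAR.
Step 10 — Apparent power: |S| = 37.03 VA.
Step 11 — Power factor: PF = P/|S| = 0.9941 (lagging).

(a) P = 36.81 W  (b) Q = 4.005 VAR  (c) S = 37.03 VA  (d) PF = 0.9941 (lagging)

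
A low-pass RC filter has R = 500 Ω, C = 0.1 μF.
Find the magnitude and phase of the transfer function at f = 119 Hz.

Step 1 — Angular frequency: ω = 2π·119 = 747.7 rad/s.
Step 2 — Transfer function: H(jω) = 1/(1 + jωRC).
Step 3 — Denominator: 1 + jωRC = 1 + j·747.7·500·1e-07 = 1 + j0.03738.
Step 4 — H = 0.9986 - j0.03733.
Step 5 — Magnitude: |H| = 0.9993 (-0.0 dB); phase: φ = -2.1°.

|H| = 0.9993 (-0.0 dB), φ = -2.1°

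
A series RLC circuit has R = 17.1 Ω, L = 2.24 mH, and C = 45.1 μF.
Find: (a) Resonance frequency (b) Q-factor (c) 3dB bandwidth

Step 1 — Resonance: ω₀ = 1/√(LC) = 1/√(0.00224·4.51e-05) = 3146 rad/s.
Step 2 — f₀ = ω₀/(2π) = 500.7 Hz.
Step 3 — Series Q: Q = ω₀L/R = 3146·0.00224/17.1 = 0.4121.
Step 4 — Bandwidth: Δω = ω₀/Q = 7634 rad/s; BW = Δω/(2π) = 1215 Hz.

(a) f₀ = 500.7 Hz  (b) Q = 0.4121  (c) BW = 1215 Hz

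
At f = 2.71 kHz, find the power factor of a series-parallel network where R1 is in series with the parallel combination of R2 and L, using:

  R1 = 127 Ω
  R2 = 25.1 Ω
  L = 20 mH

Step 1 — Angular frequency: ω = 2π·f = 2π·2710 = 1.703e+04 rad/s.
Step 2 — Component impedances:
  R1: Z = R = 127 Ω
  R2: Z = R = 25.1 Ω
  L: Z = jωL = j·1.703e+04·0.02 = 0 + j340.5 Ω
Step 3 — Parallel branch: R2 || L = 1/(1/R2 + 1/L) = 24.96 + j1.84 Ω.
Step 4 — Series with R1: Z_total = R1 + (R2 || L) = 152 + j1.84 Ω = 152∠0.7° Ω.
Step 5 — Power factor: PF = cos(φ) = Re(Z)/|Z| = 151.96/151.98 = 0.9999.
Step 6 — Type: Im(Z) = 1.84 ⇒ lagging (phase φ = 0.7°).

PF = 0.9999 (lagging, φ = 0.7°)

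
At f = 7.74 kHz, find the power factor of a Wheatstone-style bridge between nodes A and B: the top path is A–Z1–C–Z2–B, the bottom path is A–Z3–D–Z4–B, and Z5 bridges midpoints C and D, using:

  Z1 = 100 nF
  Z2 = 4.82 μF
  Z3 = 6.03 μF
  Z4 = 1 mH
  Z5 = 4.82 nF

Step 1 — Angular frequency: ω = 2π·f = 2π·7740 = 4.863e+04 rad/s.
Step 2 — Component impedances:
  Z1: Z = 1/(jωC) = -j/(ω·C) = 0 - j205.6 Ω
  Z2: Z = 1/(jωC) = -j/(ω·C) = 0 - j4.266 Ω
  Z3: Z = 1/(jωC) = -j/(ω·C) = 0 - j3.41 Ω
  Z4: Z = jωL = j·4.863e+04·0.001 = 0 + j48.63 Ω
  Z5: Z = 1/(jωC) = -j/(ω·C) = 0 - j4266 Ω
Step 3 — Bridge requires nodal analysis (the Z5 bridge couples midpoints C and D, so the two paths cannot be reduced to a simple series/parallel combination). Setting node B to ground and injecting 1 A at node A, the 3-node admittance system at A, C, D solves to V_A = Z_AB = 0 + j58.52 Ω = 58.52∠90.0° Ω.
Step 4 — Power factor: PF = cos(φ) = Re(Z)/|Z| = 0/58.52 = 0.
Step 5 — Type: Im(Z) = 58.52 ⇒ lagging (phase φ = 90.0°).

PF = 0 (lagging, φ = 90.0°)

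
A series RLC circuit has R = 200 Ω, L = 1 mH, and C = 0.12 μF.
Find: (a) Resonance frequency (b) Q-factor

Step 1 — Resonance condition Im(Z)=0 gives ω₀ = 1/√(LC).
Step 2 — ω₀ = 1/√(0.001·1.2e-07) = 9.129e+04 rad/s.
Step 3 — f₀ = ω₀/(2π) = 1.453e+04 Hz.
Step 4 — Series Q: Q = ω₀L/R = 9.129e+04·0.001/200 = 0.4564.

(a) f₀ = 1.453e+04 Hz  (b) Q = 0.4564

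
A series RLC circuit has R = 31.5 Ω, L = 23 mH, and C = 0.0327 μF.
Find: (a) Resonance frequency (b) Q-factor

Step 1 — Resonance condition Im(Z)=0 gives ω₀ = 1/√(LC).
Step 2 — ω₀ = 1/√(0.023·3.27e-08) = 3.646e+04 rad/s.
Step 3 — f₀ = ω₀/(2π) = 5803 Hz.
Step 4 — Series Q: Q = ω₀L/R = 3.646e+04·0.023/31.5 = 26.62.

(a) f₀ = 5803 Hz  (b) Q = 26.62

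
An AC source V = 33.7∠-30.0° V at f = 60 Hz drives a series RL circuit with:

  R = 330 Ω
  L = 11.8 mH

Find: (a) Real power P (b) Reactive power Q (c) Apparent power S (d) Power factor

Step 1 — Angular frequency: ω = 2π·f = 2π·60 = 377 rad/s.
Step 2 — Component impedances:
  R: Z = R = 330 Ω
  L: Z = jωL = j·377·0.0118 = 0 + j4.448 Ω
Step 3 — Series combination: Z_total = R + L = 330 + j4.448 Ω = 330∠0.8° Ω.
Step 4 — Source phasor: V = 33.7∠-30.0° V = 29.19 - j16.85 V.
Step 5 — Current: I = V / Z = 0.08774 - j0.05224 A = 0.1021∠-30.8° A.
Step 6 — Complex power: S = V·I* = 3.441 + j0.04638 VA.
Step 7 — Real power: P = Re(S) = 3.441 W.
Step 8 — Reactive power: Q = Im(S) = 0.04638 VAR.
Step 9 — Apparent power: |S| = 3.441 VA.
Step 10 — Power factor: PF = P/|S| = 0.9999 (lagging).

(a) P = 3.441 W  (b) Q = 0.04638 VAR  (c) S = 3.441 VA  (d) PF = 0.9999 (lagging)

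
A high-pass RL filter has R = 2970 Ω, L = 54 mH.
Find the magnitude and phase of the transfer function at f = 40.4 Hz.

Step 1 — Angular frequency: ω = 2π·40.4 = 253.8 rad/s.
Step 2 — Transfer function: H(jω) = jωL/(R + jωL).
Step 3 — Numerator jωL = j·13.71; denominator R + jωL = 2970 + j13.71.
Step 4 — H = 2.13e-05 + j0.004615.
Step 5 — Magnitude: |H| = 0.004615 (-46.7 dB); phase: φ = 89.7°.

|H| = 0.004615 (-46.7 dB), φ = 89.7°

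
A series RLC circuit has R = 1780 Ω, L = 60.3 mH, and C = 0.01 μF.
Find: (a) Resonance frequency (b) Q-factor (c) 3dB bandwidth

Step 1 — Resonance: ω₀ = 1/√(LC) = 1/√(0.0603·1e-08) = 4.072e+04 rad/s.
Step 2 — f₀ = ω₀/(2π) = 6481 Hz.
Step 3 — Series Q: Q = ω₀L/R = 4.072e+04·0.0603/1780 = 1.38.
Step 4 — Bandwidth: Δω = ω₀/Q = 2.952e+04 rad/s; BW = Δω/(2π) = 4698 Hz.

(a) f₀ = 6481 Hz  (b) Q = 1.38  (c) BW = 4698 Hz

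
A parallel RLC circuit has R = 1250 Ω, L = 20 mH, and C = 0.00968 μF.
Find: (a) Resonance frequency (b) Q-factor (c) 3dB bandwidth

Step 1 — Resonance: ω₀ = 1/√(LC) = 1/√(0.02·9.68e-09) = 7.187e+04 rad/s.
Step 2 — f₀ = ω₀/(2π) = 1.144e+04 Hz.
Step 3 — Parallel Q: Q = R/(ω₀L) = 1250/(7.187e+04·0.02) = 0.8696.
Step 4 — Bandwidth: Δω = ω₀/Q = 8.264e+04 rad/s; BW = Δω/(2π) = 1.315e+04 Hz.

(a) f₀ = 1.144e+04 Hz  (b) Q = 0.8696  (c) BW = 1.315e+04 Hz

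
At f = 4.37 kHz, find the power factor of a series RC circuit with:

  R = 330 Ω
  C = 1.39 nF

Step 1 — Angular frequency: ω = 2π·f = 2π·4370 = 2.746e+04 rad/s.
Step 2 — Component impedances:
  R: Z = R = 330 Ω
  C: Z = 1/(jωC) = -j/(ω·C) = 0 - j2.62e+04 Ω
Step 3 — Series combination: Z_total = R + C = 330 - j2.62e+04 Ω = 2.62e+04∠-89.3° Ω.
Step 4 — Power factor: PF = cos(φ) = Re(Z)/|Z| = 330/26203 = 0.01259.
Step 5 — Type: Im(Z) = -2.62e+04 ⇒ leading (phase φ = -89.3°).

PF = 0.01259 (leading, φ = -89.3°)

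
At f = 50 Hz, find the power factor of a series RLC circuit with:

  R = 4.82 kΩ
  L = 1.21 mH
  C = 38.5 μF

Step 1 — Angular frequency: ω = 2π·f = 2π·50 = 314.2 rad/s.
Step 2 — Component impedances:
  R: Z = R = 4820 Ω
  L: Z = jωL = j·314.2·0.00121 = 0 + j0.3801 Ω
  C: Z = 1/(jωC) = -j/(ω·C) = 0 - j82.68 Ω
Step 3 — Series combination: Z_total = R + L + C = 4820 - j82.3 Ω = 4821∠-1.0° Ω.
Step 4 — Power factor: PF = cos(φ) = Re(Z)/|Z| = 4820/4820.7 = 0.9999.
Step 5 — Type: Im(Z) = -82.3 ⇒ leading (phase φ = -1.0°).

PF = 0.9999 (leading, φ = -1.0°)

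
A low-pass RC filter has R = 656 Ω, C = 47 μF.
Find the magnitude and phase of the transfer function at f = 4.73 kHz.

Step 1 — Angular frequency: ω = 2π·4730 = 2.972e+04 rad/s.
Step 2 — Transfer function: H(jω) = 1/(1 + jωRC).
Step 3 — Denominator: 1 + jωRC = 1 + j·2.972e+04·656·4.7e-05 = 1 + j916.3.
Step 4 — H = 1.191e-06 - j0.001091.
Step 5 — Magnitude: |H| = 0.001091 (-59.2 dB); phase: φ = -89.9°.

|H| = 0.001091 (-59.2 dB), φ = -89.9°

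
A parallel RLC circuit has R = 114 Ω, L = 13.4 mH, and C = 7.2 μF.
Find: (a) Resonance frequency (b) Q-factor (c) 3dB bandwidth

Step 1 — Resonance: ω₀ = 1/√(LC) = 1/√(0.0134·7.2e-06) = 3219 rad/s.
Step 2 — f₀ = ω₀/(2π) = 512.4 Hz.
Step 3 — Parallel Q: Q = R/(ω₀L) = 114/(3219·0.0134) = 2.643.
Step 4 — Bandwidth: Δω = ω₀/Q = 1218 rad/s; BW = Δω/(2π) = 193.9 Hz.

(a) f₀ = 512.4 Hz  (b) Q = 2.643  (c) BW = 193.9 Hz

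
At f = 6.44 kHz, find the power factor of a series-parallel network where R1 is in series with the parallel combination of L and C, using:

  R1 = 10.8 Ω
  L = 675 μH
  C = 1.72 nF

Step 1 — Angular frequency: ω = 2π·f = 2π·6440 = 4.046e+04 rad/s.
Step 2 — Component impedances:
  R1: Z = R = 10.8 Ω
  L: Z = jωL = j·4.046e+04·0.000675 = 0 + j27.31 Ω
  C: Z = 1/(jωC) = -j/(ω·C) = 0 - j1.437e+04 Ω
Step 3 — Parallel branch: L || C = 1/(1/L + 1/C) = 0 + j27.37 Ω.
Step 4 — Series with R1: Z_total = R1 + (L || C) = 10.8 + j27.37 Ω = 29.42∠68.5° Ω.
Step 5 — Power factor: PF = cos(φ) = Re(Z)/|Z| = 10.8/29.42 = 0.3671.
Step 6 — Type: Im(Z) = 27.37 ⇒ lagging (phase φ = 68.5°).

PF = 0.3671 (lagging, φ = 68.5°)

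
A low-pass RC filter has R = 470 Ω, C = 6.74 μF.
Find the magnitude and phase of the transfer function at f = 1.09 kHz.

Step 1 — Angular frequency: ω = 2π·1090 = 6849 rad/s.
Step 2 — Transfer function: H(jω) = 1/(1 + jωRC).
Step 3 — Denominator: 1 + jωRC = 1 + j·6849·470·6.74e-06 = 1 + j21.7.
Step 4 — H = 0.00212 - j0.046.
Step 5 — Magnitude: |H| = 0.04604 (-26.7 dB); phase: φ = -87.4°.

|H| = 0.04604 (-26.7 dB), φ = -87.4°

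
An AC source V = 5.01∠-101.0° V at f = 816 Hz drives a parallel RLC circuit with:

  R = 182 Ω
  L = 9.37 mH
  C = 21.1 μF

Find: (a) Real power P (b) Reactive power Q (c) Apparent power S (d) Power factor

Step 1 — Angular frequency: ω = 2π·f = 2π·816 = 5127 rad/s.
Step 2 — Component impedances:
  R: Z = R = 182 Ω
  L: Z = jωL = j·5127·0.00937 = 0 + j48.04 Ω
  C: Z = 1/(jωC) = -j/(ω·C) = 0 - j9.244 Ω
Step 3 — Parallel combination: 1/Z_total = 1/R + 1/L + 1/C; Z_total = 0.717 - j11.4 Ω = 11.42∠-86.4° Ω.
Step 4 — Source phasor: V = 5.01∠-101.0° V = -0.956 - j4.918 V.
Step 5 — Current: I = V / Z = 0.4244 - j0.1105 A = 0.4386∠-14.6° A.
Step 6 — Complex power: S = V·I* = 0.1379 - j2.193 VA.
Step 7 — Real power: P = Re(S) = 0.1379 W.
Step 8 — Reactive power: Q = Im(S) = -2.193 VAR.
Step 9 — Apparent power: |S| = 2.197 VA.
Step 10 — Power factor: PF = P/|S| = 0.06277 (leading).

(a) P = 0.1379 W  (b) Q = -2.193 VAR  (c) S = 2.197 VA  (d) PF = 0.06277 (leading)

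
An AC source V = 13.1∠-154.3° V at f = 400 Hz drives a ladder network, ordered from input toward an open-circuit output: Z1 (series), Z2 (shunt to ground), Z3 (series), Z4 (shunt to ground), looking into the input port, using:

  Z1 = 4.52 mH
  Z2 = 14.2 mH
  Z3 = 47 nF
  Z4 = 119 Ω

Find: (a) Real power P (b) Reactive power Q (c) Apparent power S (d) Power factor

Step 1 — Angular frequency: ω = 2π·f = 2π·400 = 2513 rad/s.
Step 2 — Component impedances:
  Z1: Z = jωL = j·2513·0.00452 = 0 + j11.36 Ω
  Z2: Z = jωL = j·2513·0.0142 = 0 + j35.69 Ω
  Z3: Z = 1/(jωC) = -j/(ω·C) = 0 - j8466 Ω
  Z4: Z = R = 119 Ω
Step 3 — Ladder network (open output): work backward from the far end, alternating series and parallel combinations. Z_in = 0.002132 + j47.2 Ω = 47.2∠90.0° Ω.
Step 4 — Source phasor: V = 13.1∠-154.3° V = -11.8 - j5.681 V.
Step 5 — Current: I = V / Z = -0.1204 + j0.2501 A = 0.2775∠115.7° A.
Step 6 — Complex power: S = V·I* = 0.0001643 + j3.636 VA.
Step 7 — Real power: P = Re(S) = 0.0001643 W.
Step 8 — Reactive power: Q = Im(S) = 3.636 VAR.
Step 9 — Apparent power: |S| = 3.636 VA.
Step 10 — Power factor: PF = P/|S| = 4.518e-05 (lagging).

(a) P = 0.0001643 W  (b) Q = 3.636 VAR  (c) S = 3.636 VA  (d) PF = 4.518e-05 (lagging)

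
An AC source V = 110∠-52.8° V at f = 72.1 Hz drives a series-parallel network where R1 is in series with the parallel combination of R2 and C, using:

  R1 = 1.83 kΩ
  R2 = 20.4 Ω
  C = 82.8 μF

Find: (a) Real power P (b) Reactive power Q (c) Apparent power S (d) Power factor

Step 1 — Angular frequency: ω = 2π·f = 2π·72.1 = 453 rad/s.
Step 2 — Component impedances:
  R1: Z = R = 1830 Ω
  R2: Z = R = 20.4 Ω
  C: Z = 1/(jωC) = -j/(ω·C) = 0 - j26.66 Ω
Step 3 — Parallel branch: R2 || C = 1/(1/R2 + 1/C) = 12.87 - j9.845 Ω.
Step 4 — Series with R1: Z_total = R1 + (R2 || C) = 1843 - j9.845 Ω = 1843∠-0.3° Ω.
Step 5 — Source phasor: V = 110∠-52.8° V = 66.51 - j87.62 V.
Step 6 — Current: I = V / Z = 0.03634 - j0.04735 A = 0.05969∠-52.5° A.
Step 7 — Complex power: S = V·I* = 6.566 - j0.03508 VA.
Step 8 — Real power: P = Re(S) = 6.566 W.
Step 9 — Reactive power: Q = Im(S) = -0.03508 VAR.
Step 10 — Apparent power: |S| = 6.566 VA.
Step 11 — Power factor: PF = P/|S| = 1 (leading).

(a) P = 6.566 W  (b) Q = -0.03508 VAR  (c) S = 6.566 VA  (d) PF = 1 (leading)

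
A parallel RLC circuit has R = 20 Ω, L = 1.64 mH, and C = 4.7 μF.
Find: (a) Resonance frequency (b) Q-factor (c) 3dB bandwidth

Step 1 — Resonance: ω₀ = 1/√(LC) = 1/√(0.00164·4.7e-06) = 1.139e+04 rad/s.
Step 2 — f₀ = ω₀/(2π) = 1813 Hz.
Step 3 — Parallel Q: Q = R/(ω₀L) = 20/(1.139e+04·0.00164) = 1.071.
Step 4 — Bandwidth: Δω = ω₀/Q = 1.064e+04 rad/s; BW = Δω/(2π) = 1693 Hz.

(a) f₀ = 1813 Hz  (b) Q = 1.071  (c) BW = 1693 Hz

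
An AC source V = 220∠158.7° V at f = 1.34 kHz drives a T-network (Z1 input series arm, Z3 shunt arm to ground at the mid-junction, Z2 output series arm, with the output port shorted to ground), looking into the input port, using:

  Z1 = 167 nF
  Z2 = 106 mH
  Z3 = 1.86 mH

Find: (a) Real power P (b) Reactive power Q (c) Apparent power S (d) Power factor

Step 1 — Angular frequency: ω = 2π·f = 2π·1340 = 8419 rad/s.
Step 2 — Component impedances:
  Z1: Z = 1/(jωC) = -j/(ω·C) = 0 - j711.2 Ω
  Z2: Z = jωL = j·8419·0.106 = 0 + j892.5 Ω
  Z3: Z = jωL = j·8419·0.00186 = 0 + j15.66 Ω
Step 3 — With the output port shorted to ground, the output series arm Z2 runs from the junction to ground; the shunt arm Z3 also runs from the junction to ground. They appear in parallel: Z3 || Z2 = 0 + j15.39 Ω.
Step 4 — Series with input arm Z1: Z_in = Z1 + (Z3 || Z2) = 0 - j695.8 Ω = 695.8∠-90.0° Ω.
Step 5 — Source phasor: V = 220∠158.7° V = -205 + j79.92 V.
Step 6 — Current: I = V / Z = -0.1149 - j0.2946 A = 0.3162∠-111.3° A.
Step 7 — Complex power: S = V·I* = 0 - j69.56 VA.
Step 8 — Real power: P = Re(S) = 0 W.
Step 9 — Reactive power: Q = Im(S) = -69.56 VAR.
Step 10 — Apparent power: |S| = 69.56 VA.
Step 11 — Power factor: PF = P/|S| = 0 (leading).

(a) P = 0 W  (b) Q = -69.56 VAR  (c) S = 69.56 VA  (d) PF = 0 (leading)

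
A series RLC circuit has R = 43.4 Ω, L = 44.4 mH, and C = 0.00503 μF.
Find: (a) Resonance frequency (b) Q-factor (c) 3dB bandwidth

Step 1 — Resonance: ω₀ = 1/√(LC) = 1/√(0.0444·5.03e-09) = 6.692e+04 rad/s.
Step 2 — f₀ = ω₀/(2π) = 1.065e+04 Hz.
Step 3 — Series Q: Q = ω₀L/R = 6.692e+04·0.0444/43.4 = 68.46.
Step 4 — Bandwidth: Δω = ω₀/Q = 977.5 rad/s; BW = Δω/(2π) = 155.6 Hz.

(a) f₀ = 1.065e+04 Hz  (b) Q = 68.46  (c) BW = 155.6 Hz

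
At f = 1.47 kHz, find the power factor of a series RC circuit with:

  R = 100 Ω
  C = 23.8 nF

Step 1 — Angular frequency: ω = 2π·f = 2π·1470 = 9236 rad/s.
Step 2 — Component impedances:
  R: Z = R = 100 Ω
  C: Z = 1/(jωC) = -j/(ω·C) = 0 - j4549 Ω
Step 3 — Series combination: Z_total = R + C = 100 - j4549 Ω = 4550∠-88.7° Ω.
Step 4 — Power factor: PF = cos(φ) = Re(Z)/|Z| = 100/4550 = 0.02198.
Step 5 — Type: Im(Z) = -4549 ⇒ leading (phase φ = -88.7°).

PF = 0.02198 (leading, φ = -88.7°)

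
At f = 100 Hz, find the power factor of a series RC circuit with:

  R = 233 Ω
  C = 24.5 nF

Step 1 — Angular frequency: ω = 2π·f = 2π·100 = 628.3 rad/s.
Step 2 — Component impedances:
  R: Z = R = 233 Ω
  C: Z = 1/(jωC) = -j/(ω·C) = 0 - j6.496e+04 Ω
Step 3 — Series combination: Z_total = R + C = 233 - j6.496e+04 Ω = 6.496e+04∠-89.8° Ω.
Step 4 — Power factor: PF = cos(φ) = Re(Z)/|Z| = 233/6.496e+04 = 0.003587.
Step 5 — Type: Im(Z) = -6.496e+04 ⇒ leading (phase φ = -89.8°).

PF = 0.003587 (leading, φ = -89.8°)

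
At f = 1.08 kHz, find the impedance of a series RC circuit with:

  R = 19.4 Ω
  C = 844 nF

Step 1 — Angular frequency: ω = 2π·f = 2π·1080 = 6786 rad/s.
Step 2 — Component impedances:
  R: Z = R = 19.4 Ω
  C: Z = 1/(jωC) = -j/(ω·C) = 0 - j174.6 Ω
Step 3 — Series combination: Z_total = R + C = 19.4 - j174.6 Ω = 175.7∠-83.7° Ω.

Z = 19.4 - j174.6 Ω = 175.7∠-83.7° Ω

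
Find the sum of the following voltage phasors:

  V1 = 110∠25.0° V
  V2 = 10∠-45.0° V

Step 1 — Convert each phasor to rectangular form:
  V1 = 110·(cos(25.0°) + j·sin(25.0°)) = 99.69 + j46.49 V
  V2 = 10·(cos(-45.0°) + j·sin(-45.0°)) = 7.071 - j7.071 V
Step 2 — Sum components: V_total = 106.8 + j39.42 V.
Step 3 — Convert to polar: |V_total| = 113.8 V, ∠V_total = 20.3°.

V_total = 113.8∠20.3° V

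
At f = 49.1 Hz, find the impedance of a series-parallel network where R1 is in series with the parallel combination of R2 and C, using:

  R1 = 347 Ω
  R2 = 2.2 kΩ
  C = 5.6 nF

Step 1 — Angular frequency: ω = 2π·f = 2π·49.1 = 308.5 rad/s.
Step 2 — Component impedances:
  R1: Z = R = 347 Ω
  R2: Z = R = 2200 Ω
  C: Z = 1/(jωC) = -j/(ω·C) = 0 - j5.788e+05 Ω
Step 3 — Parallel branch: R2 || C = 1/(1/R2 + 1/C) = 2200 - j8.362 Ω.
Step 4 — Series with R1: Z_total = R1 + (R2 || C) = 2547 - j8.362 Ω = 2547∠-0.2° Ω.

Z = 2547 - j8.362 Ω = 2547∠-0.2° Ω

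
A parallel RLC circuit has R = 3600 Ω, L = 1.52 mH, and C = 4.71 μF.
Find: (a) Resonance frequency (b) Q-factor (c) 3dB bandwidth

Step 1 — Resonance: ω₀ = 1/√(LC) = 1/√(0.00152·4.71e-06) = 1.182e+04 rad/s.
Step 2 — f₀ = ω₀/(2π) = 1881 Hz.
Step 3 — Parallel Q: Q = R/(ω₀L) = 3600/(1.182e+04·0.00152) = 200.4.
Step 4 — Bandwidth: Δω = ω₀/Q = 58.98 rad/s; BW = Δω/(2π) = 9.386 Hz.

(a) f₀ = 1881 Hz  (b) Q = 200.4  (c) BW = 9.386 Hz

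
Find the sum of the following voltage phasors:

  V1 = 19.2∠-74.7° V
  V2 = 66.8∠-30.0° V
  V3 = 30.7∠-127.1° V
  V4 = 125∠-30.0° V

Step 1 — Convert each phasor to rectangular form:
  V1 = 19.2·(cos(-74.7°) + j·sin(-74.7°)) = 5.066 - j18.52 V
  V2 = 66.8·(cos(-30.0°) + j·sin(-30.0°)) = 57.85 - j33.4 V
  V3 = 30.7·(cos(-127.1°) + j·sin(-127.1°)) = -18.52 - j24.49 V
  V4 = 125·(cos(-30.0°) + j·sin(-30.0°)) = 108.3 - j62.5 V
Step 2 — Sum components: V_total = 152.7 - j138.9 V.
Step 3 — Convert to polar: |V_total| = 206.4 V, ∠V_total = -42.3°.

V_total = 206.4∠-42.3° V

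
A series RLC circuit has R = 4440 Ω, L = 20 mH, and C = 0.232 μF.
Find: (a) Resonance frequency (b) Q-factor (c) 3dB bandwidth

Step 1 — Resonance condition Im(Z)=0 gives ω₀ = 1/√(LC).
Step 2 — ω₀ = 1/√(0.02·2.32e-07) = 1.468e+04 rad/s.
Step 3 — f₀ = ω₀/(2π) = 2336 Hz.
Step 4 — Series Q: Q = ω₀L/R = 1.468e+04·0.02/4440 = 0.06613.
Step 5 — 3dB bandwidth: Δω = ω₀/Q = 2.22e+05 rad/s; BW = Δω/(2π) = 3.533e+04 Hz.

(a) f₀ = 2336 Hz  (b) Q = 0.06613  (c) BW = 3.533e+04 Hz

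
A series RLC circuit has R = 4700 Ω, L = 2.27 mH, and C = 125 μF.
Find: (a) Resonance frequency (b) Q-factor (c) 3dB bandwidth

Step 1 — Resonance: ω₀ = 1/√(LC) = 1/√(0.00227·0.000125) = 1877 rad/s.
Step 2 — f₀ = ω₀/(2π) = 298.8 Hz.
Step 3 — Series Q: Q = ω₀L/R = 1877·0.00227/4700 = 0.0009067.
Step 4 — Bandwidth: Δω = ω₀/Q = 2.07e+06 rad/s; BW = Δω/(2π) = 3.295e+05 Hz.

(a) f₀ = 298.8 Hz  (b) Q = 0.0009067  (c) BW = 3.295e+05 Hz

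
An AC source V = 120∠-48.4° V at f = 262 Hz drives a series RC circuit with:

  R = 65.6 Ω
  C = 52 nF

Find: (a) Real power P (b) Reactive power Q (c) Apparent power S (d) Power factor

Step 1 — Angular frequency: ω = 2π·f = 2π·262 = 1646 rad/s.
Step 2 — Component impedances:
  R: Z = R = 65.6 Ω
  C: Z = 1/(jωC) = -j/(ω·C) = 0 - j1.168e+04 Ω
Step 3 — Series combination: Z_total = R + C = 65.6 - j1.168e+04 Ω = 1.168e+04∠-89.7° Ω.
Step 4 — Source phasor: V = 120∠-48.4° V = 79.67 - j89.74 V.
Step 5 — Current: I = V / Z = 0.00772 + j0.006777 A = 0.01027∠41.3° A.
Step 6 — Complex power: S = V·I* = 0.006922 - j1.233 VA.
Step 7 — Real power: P = Re(S) = 0.006922 W.
Step 8 — Reactive power: Q = Im(S) = -1.233 VAR.
Step 9 — Apparent power: |S| = 1.233 VA.
Step 10 — Power factor: PF = P/|S| = 0.005615 (leading).

(a) P = 0.006922 W  (b) Q = -1.233 VAR  (c) S = 1.233 VA  (d) PF = 0.005615 (leading)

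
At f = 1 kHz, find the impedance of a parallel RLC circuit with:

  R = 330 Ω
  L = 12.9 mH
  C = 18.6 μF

Step 1 — Angular frequency: ω = 2π·f = 2π·1000 = 6283 rad/s.
Step 2 — Component impedances:
  R: Z = R = 330 Ω
  L: Z = jωL = j·6283·0.0129 = 0 + j81.05 Ω
  C: Z = 1/(jωC) = -j/(ω·C) = 0 - j8.557 Ω
Step 3 — Parallel combination: 1/Z_total = 1/R + 1/L + 1/C; Z_total = 0.2771 - j9.559 Ω = 9.563∠-88.3° Ω.

Z = 0.2771 - j9.559 Ω = 9.563∠-88.3° Ω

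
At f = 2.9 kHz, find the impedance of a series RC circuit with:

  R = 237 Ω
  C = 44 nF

Step 1 — Angular frequency: ω = 2π·f = 2π·2900 = 1.822e+04 rad/s.
Step 2 — Component impedances:
  R: Z = R = 237 Ω
  C: Z = 1/(jωC) = -j/(ω·C) = 0 - j1247 Ω
Step 3 — Series combination: Z_total = R + C = 237 - j1247 Ω = 1270∠-79.2° Ω.

Z = 237 - j1247 Ω = 1270∠-79.2° Ω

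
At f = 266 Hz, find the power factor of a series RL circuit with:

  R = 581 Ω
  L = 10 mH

Step 1 — Angular frequency: ω = 2π·f = 2π·266 = 1671 rad/s.
Step 2 — Component impedances:
  R: Z = R = 581 Ω
  L: Z = jωL = j·1671·0.01 = 0 + j16.71 Ω
Step 3 — Series combination: Z_total = R + L = 581 + j16.71 Ω = 581.2∠1.6° Ω.
Step 4 — Power factor: PF = cos(φ) = Re(Z)/|Z| = 581/581.24 = 0.9996.
Step 5 — Type: Im(Z) = 16.71 ⇒ lagging (phase φ = 1.6°).

PF = 0.9996 (lagging, φ = 1.6°)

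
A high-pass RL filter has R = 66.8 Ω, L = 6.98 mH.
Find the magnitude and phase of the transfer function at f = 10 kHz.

Step 1 — Angular frequency: ω = 2π·1e+04 = 6.283e+04 rad/s.
Step 2 — Transfer function: H(jω) = jωL/(R + jωL).
Step 3 — Numerator jωL = j·438.6; denominator R + jωL = 66.8 + j438.6.
Step 4 — H = 0.9773 + j0.1489.
Step 5 — Magnitude: |H| = 0.9886 (-0.1 dB); phase: φ = 8.7°.

|H| = 0.9886 (-0.1 dB), φ = 8.7°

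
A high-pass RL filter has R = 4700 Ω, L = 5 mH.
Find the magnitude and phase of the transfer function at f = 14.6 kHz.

Step 1 — Angular frequency: ω = 2π·1.46e+04 = 9.173e+04 rad/s.
Step 2 — Transfer function: H(jω) = jωL/(R + jωL).
Step 3 — Numerator jωL = j·458.7; denominator R + jωL = 4700 + j458.7.
Step 4 — H = 0.009434 + j0.09667.
Step 5 — Magnitude: |H| = 0.09713 (-20.3 dB); phase: φ = 84.4°.

|H| = 0.09713 (-20.3 dB), φ = 84.4°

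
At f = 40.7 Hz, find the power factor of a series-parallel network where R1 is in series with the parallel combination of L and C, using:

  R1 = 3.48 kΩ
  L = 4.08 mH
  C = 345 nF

Step 1 — Angular frequency: ω = 2π·f = 2π·40.7 = 255.7 rad/s.
Step 2 — Component impedances:
  R1: Z = R = 3480 Ω
  L: Z = jωL = j·255.7·0.00408 = 0 + j1.043 Ω
  C: Z = 1/(jωC) = -j/(ω·C) = 0 - j1.133e+04 Ω
Step 3 — Parallel branch: L || C = 1/(1/L + 1/C) = 0 + j1.043 Ω.
Step 4 — Series with R1: Z_total = R1 + (L || C) = 3480 + j1.043 Ω = 3480∠0.0° Ω.
Step 5 — Power factor: PF = cos(φ) = Re(Z)/|Z| = 3480/3480 = 1.
Step 6 — Type: Im(Z) = 1.043 ⇒ lagging (phase φ = 0.0°).

PF = 1 (lagging, φ = 0.0°)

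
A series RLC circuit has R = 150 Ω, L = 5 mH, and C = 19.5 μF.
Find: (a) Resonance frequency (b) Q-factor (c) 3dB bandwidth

Step 1 — Resonance condition Im(Z)=0 gives ω₀ = 1/√(LC).
Step 2 — ω₀ = 1/√(0.005·1.95e-05) = 3203 rad/s.
Step 3 — f₀ = ω₀/(2π) = 509.7 Hz.
Step 4 — Series Q: Q = ω₀L/R = 3203·0.005/150 = 0.1068.
Step 5 — 3dB bandwidth: Δω = ω₀/Q = 3e+04 rad/s; BW = Δω/(2π) = 4775 Hz.

(a) f₀ = 509.7 Hz  (b) Q = 0.1068  (c) BW = 4775 Hz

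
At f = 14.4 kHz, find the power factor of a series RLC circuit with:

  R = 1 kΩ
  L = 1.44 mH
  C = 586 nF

Step 1 — Angular frequency: ω = 2π·f = 2π·1.44e+04 = 9.048e+04 rad/s.
Step 2 — Component impedances:
  R: Z = R = 1000 Ω
  L: Z = jωL = j·9.048e+04·0.00144 = 0 + j130.3 Ω
  C: Z = 1/(jωC) = -j/(ω·C) = 0 - j18.86 Ω
Step 3 — Series combination: Z_total = R + L + C = 1000 + j111.4 Ω = 1006∠6.4° Ω.
Step 4 — Power factor: PF = cos(φ) = Re(Z)/|Z| = 1000/1006.2 = 0.9938.
Step 5 — Type: Im(Z) = 111.4 ⇒ lagging (phase φ = 6.4°).

PF = 0.9938 (lagging, φ = 6.4°)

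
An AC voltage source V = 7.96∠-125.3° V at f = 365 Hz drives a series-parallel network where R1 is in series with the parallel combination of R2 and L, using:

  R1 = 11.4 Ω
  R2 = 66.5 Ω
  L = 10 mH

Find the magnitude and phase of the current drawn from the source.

Step 1 — Angular frequency: ω = 2π·f = 2π·365 = 2293 rad/s.
Step 2 — Component impedances:
  R1: Z = R = 11.4 Ω
  R2: Z = R = 66.5 Ω
  L: Z = jωL = j·2293·0.01 = 0 + j22.93 Ω
Step 3 — Parallel branch: R2 || L = 1/(1/R2 + 1/L) = 7.068 + j20.5 Ω.
Step 4 — Series with R1: Z_total = R1 + (R2 || L) = 18.47 + j20.5 Ω = 27.59∠48.0° Ω.
Step 5 — Source phasor: V = 7.96∠-125.3° V = -4.6 - j6.496 V.
Step 6 — Ohm's law: I = V / Z_total = (-4.6 - j6.496) / (18.47 + j20.5) = -0.2865 - j0.03377 A.
Step 7 — Convert to polar: |I| = 0.2885 A, ∠I = -173.3°.

I = 0.2885∠-173.3° A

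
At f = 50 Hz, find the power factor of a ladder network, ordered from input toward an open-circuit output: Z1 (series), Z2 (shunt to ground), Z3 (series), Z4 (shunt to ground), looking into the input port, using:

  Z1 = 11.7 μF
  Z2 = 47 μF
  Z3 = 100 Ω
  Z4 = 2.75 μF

Step 1 — Angular frequency: ω = 2π·f = 2π·50 = 314.2 rad/s.
Step 2 — Component impedances:
  Z1: Z = 1/(jωC) = -j/(ω·C) = 0 - j272.1 Ω
  Z2: Z = 1/(jωC) = -j/(ω·C) = 0 - j67.73 Ω
  Z3: Z = R = 100 Ω
  Z4: Z = 1/(jωC) = -j/(ω·C) = 0 - j1157 Ω
Step 3 — Ladder network (open output): work backward from the far end, alternating series and parallel combinations. Z_in = 0.3035 - j336.1 Ω = 336.1∠-89.9° Ω.
Step 4 — Power factor: PF = cos(φ) = Re(Z)/|Z| = 0.30353/336.07 = 0.0009032.
Step 5 — Type: Im(Z) = -336.1 ⇒ leading (phase φ = -89.9°).

PF = 0.0009032 (leading, φ = -89.9°)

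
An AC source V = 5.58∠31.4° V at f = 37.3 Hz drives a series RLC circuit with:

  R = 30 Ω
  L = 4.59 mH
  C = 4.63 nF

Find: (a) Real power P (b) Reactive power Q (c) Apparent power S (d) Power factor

Step 1 — Angular frequency: ω = 2π·f = 2π·37.3 = 234.4 rad/s.
Step 2 — Component impedances:
  R: Z = R = 30 Ω
  L: Z = jωL = j·234.4·0.00459 = 0 + j1.076 Ω
  C: Z = 1/(jωC) = -j/(ω·C) = 0 - j9.216e+05 Ω
Step 3 — Series combination: Z_total = R + L + C = 30 - j9.216e+05 Ω = 9.216e+05∠-90.0° Ω.
Step 4 — Source phasor: V = 5.58∠31.4° V = 4.763 + j2.907 V.
Step 5 — Current: I = V / Z = -3.154e-06 + j5.168e-06 A = 6.055e-06∠121.4° A.
Step 6 — Complex power: S = V·I* = 1.1e-09 - j3.379e-05 VA.
Step 7 — Real power: P = Re(S) = 1.1e-09 W.
Step 8 — Reactive power: Q = Im(S) = -3.379e-05 VAR.
Step 9 — Apparent power: |S| = 3.379e-05 VA.
Step 10 — Power factor: PF = P/|S| = 3.255e-05 (leading).

(a) P = 1.1e-09 W  (b) Q = -3.379e-05 VAR  (c) S = 3.379e-05 VA  (d) PF = 3.255e-05 (leading)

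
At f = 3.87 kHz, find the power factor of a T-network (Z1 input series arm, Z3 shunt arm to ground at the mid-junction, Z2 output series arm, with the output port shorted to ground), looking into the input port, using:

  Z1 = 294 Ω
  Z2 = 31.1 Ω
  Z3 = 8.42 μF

Step 1 — Angular frequency: ω = 2π·f = 2π·3870 = 2.432e+04 rad/s.
Step 2 — Component impedances:
  Z1: Z = R = 294 Ω
  Z2: Z = R = 31.1 Ω
  Z3: Z = 1/(jωC) = -j/(ω·C) = 0 - j4.884 Ω
Step 3 — With the output port shorted to ground, the output series arm Z2 runs from the junction to ground; the shunt arm Z3 also runs from the junction to ground. They appear in parallel: Z3 || Z2 = 0.7486 - j4.767 Ω.
Step 4 — Series with input arm Z1: Z_in = Z1 + (Z3 || Z2) = 294.7 - j4.767 Ω = 294.8∠-0.9° Ω.
Step 5 — Power factor: PF = cos(φ) = Re(Z)/|Z| = 294.75/294.79 = 0.9999.
Step 6 — Type: Im(Z) = -4.767 ⇒ leading (phase φ = -0.9°).

PF = 0.9999 (leading, φ = -0.9°)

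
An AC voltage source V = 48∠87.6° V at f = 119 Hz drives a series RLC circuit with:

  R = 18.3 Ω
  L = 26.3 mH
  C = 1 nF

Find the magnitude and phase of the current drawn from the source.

Step 1 — Angular frequency: ω = 2π·f = 2π·119 = 747.7 rad/s.
Step 2 — Component impedances:
  R: Z = R = 18.3 Ω
  L: Z = jωL = j·747.7·0.0263 = 0 + j19.66 Ω
  C: Z = 1/(jωC) = -j/(ω·C) = 0 - j1.337e+06 Ω
Step 3 — Series combination: Z_total = R + L + C = 18.3 - j1.337e+06 Ω = 1.337e+06∠-90.0° Ω.
Step 4 — Source phasor: V = 48∠87.6° V = 2.01 + j47.96 V.
Step 5 — Ohm's law: I = V / Z_total = (2.01 + j47.96) / (18.3 - j1.337e+06) = -3.586e-05 + j1.503e-06 A.
Step 6 — Convert to polar: |I| = 3.589e-05 A, ∠I = 177.6°.

I = 3.589e-05∠177.6° A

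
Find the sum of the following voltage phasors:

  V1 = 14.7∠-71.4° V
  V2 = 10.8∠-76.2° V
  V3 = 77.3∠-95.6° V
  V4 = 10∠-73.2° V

Step 1 — Convert each phasor to rectangular form:
  V1 = 14.7·(cos(-71.4°) + j·sin(-71.4°)) = 4.689 - j13.93 V
  V2 = 10.8·(cos(-76.2°) + j·sin(-76.2°)) = 2.576 - j10.49 V
  V3 = 77.3·(cos(-95.6°) + j·sin(-95.6°)) = -7.543 - j76.93 V
  V4 = 10·(cos(-73.2°) + j·sin(-73.2°)) = 2.89 - j9.573 V
Step 2 — Sum components: V_total = 2.612 - j110.9 V.
Step 3 — Convert to polar: |V_total| = 111 V, ∠V_total = -88.7°.

V_total = 111∠-88.7° V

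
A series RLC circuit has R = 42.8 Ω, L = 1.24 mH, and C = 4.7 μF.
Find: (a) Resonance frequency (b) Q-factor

Step 1 — Resonance condition Im(Z)=0 gives ω₀ = 1/√(LC).
Step 2 — ω₀ = 1/√(0.00124·4.7e-06) = 1.31e+04 rad/s.
Step 3 — f₀ = ω₀/(2π) = 2085 Hz.
Step 4 — Series Q: Q = ω₀L/R = 1.31e+04·0.00124/42.8 = 0.3795.

(a) f₀ = 2085 Hz  (b) Q = 0.3795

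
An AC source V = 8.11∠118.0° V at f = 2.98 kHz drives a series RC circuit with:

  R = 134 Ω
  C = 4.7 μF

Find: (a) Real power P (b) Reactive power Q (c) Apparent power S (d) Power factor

Step 1 — Angular frequency: ω = 2π·f = 2π·2980 = 1.872e+04 rad/s.
Step 2 — Component impedances:
  R: Z = R = 134 Ω
  C: Z = 1/(jωC) = -j/(ω·C) = 0 - j11.36 Ω
Step 3 — Series combination: Z_total = R + C = 134 - j11.36 Ω = 134.5∠-4.8° Ω.
Step 4 — Source phasor: V = 8.11∠118.0° V = -3.807 + j7.161 V.
Step 5 — Current: I = V / Z = -0.03271 + j0.05066 A = 0.06031∠122.8° A.
Step 6 — Complex power: S = V·I* = 0.4873 - j0.04133 VA.
Step 7 — Real power: P = Re(S) = 0.4873 W.
Step 8 — Reactive power: Q = Im(S) = -0.04133 VAR.
Step 9 — Apparent power: |S| = 0.4891 VA.
Step 10 — Power factor: PF = P/|S| = 0.9964 (leading).

(a) P = 0.4873 W  (b) Q = -0.04133 VAR  (c) S = 0.4891 VA  (d) PF = 0.9964 (leading)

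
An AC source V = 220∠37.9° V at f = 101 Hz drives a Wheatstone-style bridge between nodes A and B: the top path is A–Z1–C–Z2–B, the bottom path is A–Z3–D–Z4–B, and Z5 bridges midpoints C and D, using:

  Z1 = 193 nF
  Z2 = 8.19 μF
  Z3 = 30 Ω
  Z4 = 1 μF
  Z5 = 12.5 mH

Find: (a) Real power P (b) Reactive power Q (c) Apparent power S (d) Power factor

Step 1 — Angular frequency: ω = 2π·f = 2π·101 = 634.6 rad/s.
Step 2 — Component impedances:
  Z1: Z = 1/(jωC) = -j/(ω·C) = 0 - j8165 Ω
  Z2: Z = 1/(jωC) = -j/(ω·C) = 0 - j192.4 Ω
  Z3: Z = R = 30 Ω
  Z4: Z = 1/(jωC) = -j/(ω·C) = 0 - j1576 Ω
  Z5: Z = jωL = j·634.6·0.0125 = 0 + j7.933 Ω
Step 3 — Bridge requires nodal analysis (the Z5 bridge couples midpoints C and D, so the two paths cannot be reduced to a simple series/parallel combination). Setting node B to ground and injecting 1 A at node A, the 3-node admittance system at A, C, D solves to V_A = Z_AB = 30.05 - j165.2 Ω = 168∠-79.7° Ω.
Step 4 — Source phasor: V = 220∠37.9° V = 173.6 + j135.1 V.
Step 5 — Current: I = V / Z = -0.6067 + j1.161 A = 1.31∠117.6° A.
Step 6 — Complex power: S = V·I* = 51.56 - j283.5 VA.
Step 7 — Real power: P = Re(S) = 51.56 W.
Step 8 — Reactive power: Q = Im(S) = -283.5 VAR.
Step 9 — Apparent power: |S| = 288.2 VA.
Step 10 — Power factor: PF = P/|S| = 0.1789 (leading).

(a) P = 51.56 W  (b) Q = -283.5 VAR  (c) S = 288.2 VA  (d) PF = 0.1789 (leading)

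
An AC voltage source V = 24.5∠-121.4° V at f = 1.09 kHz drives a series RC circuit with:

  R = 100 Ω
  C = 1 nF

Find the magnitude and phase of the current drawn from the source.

Step 1 — Angular frequency: ω = 2π·f = 2π·1090 = 6849 rad/s.
Step 2 — Component impedances:
  R: Z = R = 100 Ω
  C: Z = 1/(jωC) = -j/(ω·C) = 0 - j1.46e+05 Ω
Step 3 — Series combination: Z_total = R + C = 100 - j1.46e+05 Ω = 1.46e+05∠-90.0° Ω.
Step 4 — Source phasor: V = 24.5∠-121.4° V = -12.76 - j20.91 V.
Step 5 — Ohm's law: I = V / Z_total = (-12.76 - j20.91) / (100 - j1.46e+05) = 0.0001432 - j8.752e-05 A.
Step 6 — Convert to polar: |I| = 0.0001678 A, ∠I = -31.4°.

I = 0.0001678∠-31.4° A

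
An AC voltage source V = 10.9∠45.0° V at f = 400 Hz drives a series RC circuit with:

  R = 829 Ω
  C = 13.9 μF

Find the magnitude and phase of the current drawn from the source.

Step 1 — Angular frequency: ω = 2π·f = 2π·400 = 2513 rad/s.
Step 2 — Component impedances:
  R: Z = R = 829 Ω
  C: Z = 1/(jωC) = -j/(ω·C) = 0 - j28.62 Ω
Step 3 — Series combination: Z_total = R + C = 829 - j28.62 Ω = 829.5∠-2.0° Ω.
Step 4 — Source phasor: V = 10.9∠45.0° V = 7.707 + j7.707 V.
Step 5 — Ohm's law: I = V / Z_total = (7.707 + j7.707) / (829 - j28.62) = 0.008966 + j0.009607 A.
Step 6 — Convert to polar: |I| = 0.01314 A, ∠I = 47.0°.

I = 0.01314∠47.0° A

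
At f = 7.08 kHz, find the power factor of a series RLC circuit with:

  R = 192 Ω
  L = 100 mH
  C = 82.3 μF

Step 1 — Angular frequency: ω = 2π·f = 2π·7080 = 4.448e+04 rad/s.
Step 2 — Component impedances:
  R: Z = R = 192 Ω
  L: Z = jωL = j·4.448e+04·0.1 = 0 + j4448 Ω
  C: Z = 1/(jωC) = -j/(ω·C) = 0 - j0.2731 Ω
Step 3 — Series combination: Z_total = R + L + C = 192 + j4448 Ω = 4452∠87.5° Ω.
Step 4 — Power factor: PF = cos(φ) = Re(Z)/|Z| = 192/4452.4 = 0.04312.
Step 5 — Type: Im(Z) = 4448 ⇒ lagging (phase φ = 87.5°).

PF = 0.04312 (lagging, φ = 87.5°)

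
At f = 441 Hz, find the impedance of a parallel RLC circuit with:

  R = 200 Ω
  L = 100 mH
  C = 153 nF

Step 1 — Angular frequency: ω = 2π·f = 2π·441 = 2771 rad/s.
Step 2 — Component impedances:
  R: Z = R = 200 Ω
  L: Z = jωL = j·2771·0.1 = 0 + j277.1 Ω
  C: Z = 1/(jωC) = -j/(ω·C) = 0 - j2359 Ω
Step 3 — Parallel combination: 1/Z_total = 1/R + 1/L + 1/C; Z_total = 142.3 + j90.63 Ω = 168.7∠32.5° Ω.

Z = 142.3 + j90.63 Ω = 168.7∠32.5° Ω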